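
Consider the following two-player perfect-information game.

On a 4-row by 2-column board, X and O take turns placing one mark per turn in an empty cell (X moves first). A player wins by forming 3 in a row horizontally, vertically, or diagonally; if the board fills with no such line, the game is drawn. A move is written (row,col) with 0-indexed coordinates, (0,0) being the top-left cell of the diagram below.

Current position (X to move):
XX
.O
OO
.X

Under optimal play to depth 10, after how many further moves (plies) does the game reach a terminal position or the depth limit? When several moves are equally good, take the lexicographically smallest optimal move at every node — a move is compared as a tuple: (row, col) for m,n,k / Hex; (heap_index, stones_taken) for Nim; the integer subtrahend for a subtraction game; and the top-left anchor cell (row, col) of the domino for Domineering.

PV length from [XX/.O/OO/.X]: 2 plies

ply 1, X at XX/.O/OO/.X | (1,0)=+0→XX/XO/OO/.X*; (3,0)=+0→XX/.O/OO/XX
ply 2, O at XX/XO/OO/.X | (3,0)=+0→XX/XO/OO/OX*
ply 3: XX/XO/OO/OX is terminal +0 (X); from XX/.O/OO/.X depth 10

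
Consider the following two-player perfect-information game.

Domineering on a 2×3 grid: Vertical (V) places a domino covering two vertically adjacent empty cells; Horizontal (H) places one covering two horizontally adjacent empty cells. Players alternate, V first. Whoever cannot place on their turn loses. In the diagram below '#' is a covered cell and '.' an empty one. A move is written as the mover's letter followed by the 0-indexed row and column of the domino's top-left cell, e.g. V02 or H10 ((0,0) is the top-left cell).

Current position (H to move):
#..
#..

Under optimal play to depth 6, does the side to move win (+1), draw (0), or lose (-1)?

value(#../#.., H) = +1

[#../#..] H move#1: H01:+1/###/#..*, H11:+1/#../###
[###/#..] end (terminal -1, V#2); searched #../#.. to 6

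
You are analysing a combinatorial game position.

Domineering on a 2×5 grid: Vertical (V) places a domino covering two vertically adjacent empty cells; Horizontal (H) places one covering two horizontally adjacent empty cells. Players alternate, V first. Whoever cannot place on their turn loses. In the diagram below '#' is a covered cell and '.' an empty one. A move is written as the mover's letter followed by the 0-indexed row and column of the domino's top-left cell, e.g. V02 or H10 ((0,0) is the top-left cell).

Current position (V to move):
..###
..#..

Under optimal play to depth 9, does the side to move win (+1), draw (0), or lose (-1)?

ply 1, V at ..###/..#.. | V00=+1→#.###/#.#..*; V01=+1→.####/.##..
ply 2, H at #.###/#.#.. | H13=-1→#.###/#.###*
ply 3, V at #.###/#.### | V01=+1→#####/#####*
ply 4: #####/##### is terminal -1 (H); from ..###/..#.. depth 9

value(..###/..#.., V) = +1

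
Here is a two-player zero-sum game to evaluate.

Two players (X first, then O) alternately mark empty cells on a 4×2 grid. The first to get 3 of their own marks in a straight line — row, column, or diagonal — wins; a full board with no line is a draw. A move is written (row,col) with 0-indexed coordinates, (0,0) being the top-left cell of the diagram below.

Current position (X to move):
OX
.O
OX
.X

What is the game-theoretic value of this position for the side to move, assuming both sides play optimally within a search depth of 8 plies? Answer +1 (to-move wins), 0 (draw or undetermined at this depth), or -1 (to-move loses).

ply 1, X at OX/.O/OX/.X | (1,0)=+0→OX/XO/OX/.X*; (3,0)=-1→OX/.O/OX/XX
ply 2, O at OX/XO/OX/.X | (3,0)=+0→OX/XO/OX/OX*
ply 3: OX/XO/OX/OX is terminal +0 (X); from OX/.O/OX/.X depth 8

value(OX/.O/OX/.X, X) = 0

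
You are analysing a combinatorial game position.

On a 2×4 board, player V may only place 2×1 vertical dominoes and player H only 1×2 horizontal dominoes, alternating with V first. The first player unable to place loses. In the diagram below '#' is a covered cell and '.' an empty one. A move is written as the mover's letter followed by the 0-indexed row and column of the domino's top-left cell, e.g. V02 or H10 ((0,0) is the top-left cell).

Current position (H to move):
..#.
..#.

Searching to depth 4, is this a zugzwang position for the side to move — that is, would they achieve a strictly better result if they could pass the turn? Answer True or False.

zugzwang(..#./..#., H) = False

p1 H@[..#./..#.]: H00[###./..#.]+1* H10[..#./###.]+1
p2 V@[###./..#.]: V03[####/..##]-1*
p3 H@[####/..##]: H10[####/####]+1*
p4 V@[####/####] terminal -1; root [..#./..#.] d4
if H skipped the turn, V would face:
~ p1 V@[..#./..#.]: V00[#.#./#.#.]+1* V01[.##./.##.]+1 V03[..##/..##]-1
~ p2 H@[#.#./#.#.] terminal -1; root [..#./..#.] d4
compare (H): move=+1 vs pass=-1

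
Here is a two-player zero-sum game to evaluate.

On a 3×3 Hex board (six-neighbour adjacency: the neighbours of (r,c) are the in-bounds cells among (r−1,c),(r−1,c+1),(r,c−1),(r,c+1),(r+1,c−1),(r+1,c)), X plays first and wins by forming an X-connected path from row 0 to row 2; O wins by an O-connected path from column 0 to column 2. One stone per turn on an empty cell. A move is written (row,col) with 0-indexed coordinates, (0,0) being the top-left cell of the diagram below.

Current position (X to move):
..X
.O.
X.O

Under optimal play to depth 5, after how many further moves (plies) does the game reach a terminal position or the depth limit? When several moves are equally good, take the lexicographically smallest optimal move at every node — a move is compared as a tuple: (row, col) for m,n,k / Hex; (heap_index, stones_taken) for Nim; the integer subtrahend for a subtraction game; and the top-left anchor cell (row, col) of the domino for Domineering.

PV length from [..X/.O./X.O]: 3 plies

ply 1, X at ..X/.O./X.O | (0,0)=-1→X.X/.O./X.O; (0,1)=-1→.XX/.O./X.O; (1,0)=+1→..X/XO./X.O*; (1,2)=+1→..X/.OX/X.O; (2,1)=+1→..X/.O./XXO
ply 2, O at ..X/XO./X.O | (0,0)=-1→O.X/XO./X.O*; (0,1)=-1→.OX/XO./X.O; (1,2)=-1→..X/XOO/X.O; (2,1)=-1→..X/XO./XOO
ply 3, X at O.X/XO./X.O | (0,1)=+1→OXX/XO./X.O*; (1,2)=+1→O.X/XOX/X.O; (2,1)=+1→O.X/XO./XXO
ply 4: OXX/XO./X.O is terminal -1 (O); from ..X/.O./X.O depth 5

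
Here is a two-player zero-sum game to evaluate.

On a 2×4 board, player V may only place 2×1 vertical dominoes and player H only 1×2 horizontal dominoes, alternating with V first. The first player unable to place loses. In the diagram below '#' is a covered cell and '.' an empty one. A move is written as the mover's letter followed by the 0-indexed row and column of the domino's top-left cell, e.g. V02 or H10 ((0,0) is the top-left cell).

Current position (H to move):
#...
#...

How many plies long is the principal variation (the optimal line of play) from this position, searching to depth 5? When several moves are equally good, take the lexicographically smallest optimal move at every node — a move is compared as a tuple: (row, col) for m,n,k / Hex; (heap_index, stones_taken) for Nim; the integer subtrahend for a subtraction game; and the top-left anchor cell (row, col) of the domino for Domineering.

PV length from [#.../#...]: 3 plies

ply 1, H at #.../#... | H01=+1→###./#...*; H02=+1→#.##/#...; H11=+1→#.../###.; H12=+1→#.../#.##
ply 2, V at ###./#... | V03=-1→####/#..#*
ply 3, H at ####/#..# | H11=+1→####/####*
ply 4: ####/#### is terminal -1 (V); from #.../#... depth 5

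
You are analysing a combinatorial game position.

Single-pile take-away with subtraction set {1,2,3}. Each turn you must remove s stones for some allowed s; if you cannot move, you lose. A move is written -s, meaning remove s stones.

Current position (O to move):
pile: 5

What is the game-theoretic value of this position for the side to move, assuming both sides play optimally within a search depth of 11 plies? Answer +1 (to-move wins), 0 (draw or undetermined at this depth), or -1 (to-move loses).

value(5, O) = +1

ply 1, O at 5 | -1=+1→4*; -2=-1→3; -3=-1→2
ply 2, X at 4 | -1=-1→3*; -2=-1→2; -3=-1→1
ply 3, O at 3 | -1=-1→2; -2=-1→1; -3=+1→0*
ply 4: 0 is terminal -1 (X); from 5 depth 11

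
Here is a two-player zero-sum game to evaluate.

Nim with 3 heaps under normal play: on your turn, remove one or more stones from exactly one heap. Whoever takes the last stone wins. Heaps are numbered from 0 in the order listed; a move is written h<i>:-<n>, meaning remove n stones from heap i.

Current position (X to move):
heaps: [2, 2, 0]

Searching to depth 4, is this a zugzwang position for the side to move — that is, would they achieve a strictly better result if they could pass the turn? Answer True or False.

[(2,2,0)] X move#1: h0:-1:-1/(1,2,0)*, h0:-2:-1/(0,2,0), h1:-1:-1/(2,1,0), h1:-2:-1/(2,0,0)
[(1,2,0)] O move#2: h0:-1:-1/(0,2,0), h1:-1:+1/(1,1,0)*, h1:-2:-1/(1,0,0)
[(1,1,0)] X move#3: h0:-1:-1/(0,1,0)*, h1:-1:-1/(1,0,0)
[(0,1,0)] O move#4: h1:-1:+1/(0,0,0)*
[(0,0,0)] end (terminal -1, X#5); searched (2,2,0) to 4
pass branch (O moves first from the same position):
  | [(2,2,0)] O move#1: h0:-1:-1/(1,2,0)*, h0:-2:-1/(0,2,0), h1:-1:-1/(2,1,0), h1:-2:-1/(2,0,0)
  | [(1,2,0)] X move#2: h0:-1:-1/(0,2,0), h1:-1:+1/(1,1,0)*, h1:-2:-1/(1,0,0)
  | [(1,1,0)] O move#3: h0:-1:-1/(0,1,0)*, h1:-1:-1/(1,0,0)
  | [(0,1,0)] X move#4: h1:-1:+1/(0,0,0)*
  | [(0,0,0)] end (terminal -1, O#5); searched (2,2,0) to 4
X moving scores -1; X passing scores +1

zugzwang((2,2,0), X) = True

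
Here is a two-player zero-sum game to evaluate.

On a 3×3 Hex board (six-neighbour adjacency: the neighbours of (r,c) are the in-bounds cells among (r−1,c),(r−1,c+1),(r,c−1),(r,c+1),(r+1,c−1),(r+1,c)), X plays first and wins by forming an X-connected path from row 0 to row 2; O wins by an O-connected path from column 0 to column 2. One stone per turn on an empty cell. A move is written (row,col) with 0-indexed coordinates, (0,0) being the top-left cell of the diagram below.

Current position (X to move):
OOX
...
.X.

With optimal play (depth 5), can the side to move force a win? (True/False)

[OOX/.../.X.] X move#1: (1,0):+1/OOX/X../.X.*, (1,1):+1/OOX/.X./.X., (1,2):+1/OOX/..X/.X., (2,0):+1/OOX/.../XX., (2,2):+1/OOX/.../.XX
[OOX/X../.X.] O move#2: (1,1):-1/OOX/XO./.X.*, (1,2):-1/OOX/X.O/.X., (2,0):-1/OOX/X../OX., (2,2):-1/OOX/X../.XO
[OOX/XO./.X.] X move#3: (1,2):+1/OOX/XOX/.X.*, (2,0):-1/OOX/XO./XX., (2,2):-1/OOX/XO./.XX
[OOX/XOX/.X.] end (terminal -1, O#4); searched OOX/.../.X. to 5

X winning at [OOX/.../.X.]: True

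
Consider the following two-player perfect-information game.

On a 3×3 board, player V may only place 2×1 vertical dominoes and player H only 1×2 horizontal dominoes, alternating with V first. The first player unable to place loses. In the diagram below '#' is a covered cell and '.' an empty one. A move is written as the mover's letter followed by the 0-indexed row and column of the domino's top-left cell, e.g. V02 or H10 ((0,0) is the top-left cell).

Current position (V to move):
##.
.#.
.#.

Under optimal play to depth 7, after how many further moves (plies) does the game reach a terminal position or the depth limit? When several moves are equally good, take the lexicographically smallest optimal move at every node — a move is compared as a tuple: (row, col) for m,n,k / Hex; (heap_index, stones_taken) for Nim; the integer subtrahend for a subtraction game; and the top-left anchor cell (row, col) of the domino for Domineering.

p1 V@[##./.#./.#.]: V02[###/.##/.#.]+1* V10[##./##./##.]+1 V12[##./.##/.##]+1
p2 H@[###/.##/.#.] terminal -1; root [##./.#./.#.] d7

PV length from [##./.#./.#.]: 1 ply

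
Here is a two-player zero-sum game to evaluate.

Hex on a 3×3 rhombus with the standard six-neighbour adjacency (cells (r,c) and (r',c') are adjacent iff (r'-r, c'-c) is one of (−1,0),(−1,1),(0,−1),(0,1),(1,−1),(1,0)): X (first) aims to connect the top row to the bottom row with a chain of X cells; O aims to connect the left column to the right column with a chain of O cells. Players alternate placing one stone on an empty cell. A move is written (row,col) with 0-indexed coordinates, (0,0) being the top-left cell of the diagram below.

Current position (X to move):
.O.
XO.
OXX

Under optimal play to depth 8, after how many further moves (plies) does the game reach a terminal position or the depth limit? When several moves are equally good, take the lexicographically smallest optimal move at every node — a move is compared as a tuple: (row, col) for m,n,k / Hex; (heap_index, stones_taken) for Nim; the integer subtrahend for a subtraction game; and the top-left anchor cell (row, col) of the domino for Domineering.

PV length from [.O./XO./OXX]: 2 plies

ply 1, X at .O./XO./OXX | (0,0)=-1→XO./XO./OXX*; (0,2)=-1→.OX/XO./OXX; (1,2)=-1→.O./XOX/OXX
ply 2, O at XO./XO./OXX | (0,2)=+1→XOO/XO./OXX*; (1,2)=+1→XO./XOO/OXX
ply 3: XOO/XO./OXX is terminal -1 (X); from .O./XO./OXX depth 8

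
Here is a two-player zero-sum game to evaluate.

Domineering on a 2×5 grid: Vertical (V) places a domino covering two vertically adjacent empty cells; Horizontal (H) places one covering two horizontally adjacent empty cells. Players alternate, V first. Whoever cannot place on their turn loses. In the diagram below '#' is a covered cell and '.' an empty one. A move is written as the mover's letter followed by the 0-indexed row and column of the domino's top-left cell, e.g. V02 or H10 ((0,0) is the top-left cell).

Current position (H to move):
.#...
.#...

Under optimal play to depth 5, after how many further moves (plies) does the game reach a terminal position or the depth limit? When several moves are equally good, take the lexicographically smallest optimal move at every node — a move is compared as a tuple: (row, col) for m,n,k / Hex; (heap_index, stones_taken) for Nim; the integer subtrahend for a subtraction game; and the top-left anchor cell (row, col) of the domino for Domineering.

ply 1, H at .#.../.#... | H02=-1→.###./.#...*; H03=-1→.#.##/.#...; H12=-1→.#.../.###.; H13=-1→.#.../.#.##
ply 2, V at .###./.#... | V00=-1→####./##...; V04=+1→.####/.#..#*
ply 3, H at .####/.#..# | H12=-1→.####/.####*
ply 4, V at .####/.#### | V00=+1→#####/#####*
ply 5: #####/##### is terminal -1 (H); from .#.../.#... depth 5

PV length from [.#.../.#...]: 4 plies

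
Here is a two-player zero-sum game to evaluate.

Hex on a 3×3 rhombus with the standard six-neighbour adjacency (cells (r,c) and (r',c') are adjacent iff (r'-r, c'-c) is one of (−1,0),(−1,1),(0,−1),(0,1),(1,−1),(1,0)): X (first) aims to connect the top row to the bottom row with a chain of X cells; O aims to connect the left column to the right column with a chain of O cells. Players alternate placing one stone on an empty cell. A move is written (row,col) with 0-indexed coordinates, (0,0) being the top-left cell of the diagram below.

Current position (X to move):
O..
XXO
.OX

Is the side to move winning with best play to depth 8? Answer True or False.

p1 X@[O../XXO/.OX]: (0,1)[OX./XXO/.OX]-1 (0,2)[O.X/XXO/.OX]-1 (2,0)[O../XXO/XOX]+1*
p2 O@[O../XXO/XOX]: (0,1)[OO./XXO/XOX]-1* (0,2)[O.O/XXO/XOX]-1
p3 X@[OO./XXO/XOX]: (0,2)[OOX/XXO/XOX]+1*
p4 O@[OOX/XXO/XOX] terminal -1; root [O../XXO/.OX] d8

X winning at [O../XXO/.OX]: True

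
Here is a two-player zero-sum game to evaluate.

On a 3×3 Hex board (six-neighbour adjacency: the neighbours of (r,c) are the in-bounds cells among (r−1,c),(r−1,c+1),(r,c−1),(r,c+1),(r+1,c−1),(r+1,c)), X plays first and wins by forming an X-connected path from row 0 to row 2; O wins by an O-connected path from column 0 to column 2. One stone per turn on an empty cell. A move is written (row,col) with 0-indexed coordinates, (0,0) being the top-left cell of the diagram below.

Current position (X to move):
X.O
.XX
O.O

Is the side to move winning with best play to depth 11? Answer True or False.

X winning at [X.O/.XX/O.O]: True

ply 1, X at X.O/.XX/O.O | (0,1)=-1→XXO/.XX/O.O; (1,0)=-1→X.O/XXX/O.O; (2,1)=+1→X.O/.XX/OXO*
ply 2, O at X.O/.XX/OXO | (0,1)=-1→XOO/.XX/OXO*; (1,0)=-1→X.O/OXX/OXO
ply 3, X at XOO/.XX/OXO | (1,0)=+1→XOO/XXX/OXO*
ply 4: XOO/XXX/OXO is terminal -1 (O); from X.O/.XX/O.O depth 11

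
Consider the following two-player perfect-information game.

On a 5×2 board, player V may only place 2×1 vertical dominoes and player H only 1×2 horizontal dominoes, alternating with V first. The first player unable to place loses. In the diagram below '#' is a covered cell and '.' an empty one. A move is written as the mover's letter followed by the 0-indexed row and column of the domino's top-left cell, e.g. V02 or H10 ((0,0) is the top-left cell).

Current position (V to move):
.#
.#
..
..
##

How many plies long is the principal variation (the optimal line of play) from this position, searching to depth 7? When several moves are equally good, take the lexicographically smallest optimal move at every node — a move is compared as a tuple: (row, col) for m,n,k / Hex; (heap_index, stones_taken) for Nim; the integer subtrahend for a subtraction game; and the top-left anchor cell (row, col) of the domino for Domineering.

PV length from [.#/.#/../../##]: 1 ply

p1 V@[.#/.#/../../##]: V00[##/##/../../##]-1 V10[.#/##/#./../##]-1 V20[.#/.#/#./#./##]+1* V21[.#/.#/.#/.#/##]+1
p2 H@[.#/.#/#./#./##] terminal -1; root [.#/.#/../../##] d7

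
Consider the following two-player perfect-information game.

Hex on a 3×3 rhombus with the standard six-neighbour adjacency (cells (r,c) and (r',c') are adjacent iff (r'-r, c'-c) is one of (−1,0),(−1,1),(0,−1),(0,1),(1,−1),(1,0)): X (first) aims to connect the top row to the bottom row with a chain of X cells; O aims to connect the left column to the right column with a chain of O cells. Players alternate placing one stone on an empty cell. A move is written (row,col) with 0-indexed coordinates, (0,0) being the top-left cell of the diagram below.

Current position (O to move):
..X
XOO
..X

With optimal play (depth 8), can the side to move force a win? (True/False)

O winning at [..X/XOO/..X]: True

[..X/XOO/..X] O move#1: (0,0):+1/O.X/XOO/..X*, (0,1):+1/.OX/XOO/..X, (2,0):+1/..X/XOO/O.X, (2,1):-1/..X/XOO/.OX
[O.X/XOO/..X] X move#2: (0,1):-1/OXX/XOO/..X*, (2,0):-1/O.X/XOO/X.X, (2,1):-1/O.X/XOO/.XX
[OXX/XOO/..X] O move#3: (2,0):+1/OXX/XOO/O.X*, (2,1):-1/OXX/XOO/.OX
[OXX/XOO/O.X] end (terminal -1, X#4); searched ..X/XOO/..X to 8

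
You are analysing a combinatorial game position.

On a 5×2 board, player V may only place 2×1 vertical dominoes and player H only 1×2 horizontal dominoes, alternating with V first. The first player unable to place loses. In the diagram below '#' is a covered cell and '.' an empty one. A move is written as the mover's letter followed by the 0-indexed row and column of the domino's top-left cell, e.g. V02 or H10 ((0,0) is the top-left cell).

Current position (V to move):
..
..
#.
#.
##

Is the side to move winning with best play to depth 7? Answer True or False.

[../../#./#./##] V move#1: V00:+1/#./#./#./#./##*, V01:+1/.#/.#/#./#./##, V11:-1/../.#/##/#./##, V21:-1/../../##/##/##
[#./#./#./#./##] end (terminal -1, H#2); searched ../../#./#./## to 7

V winning at [../../#./#./##]: True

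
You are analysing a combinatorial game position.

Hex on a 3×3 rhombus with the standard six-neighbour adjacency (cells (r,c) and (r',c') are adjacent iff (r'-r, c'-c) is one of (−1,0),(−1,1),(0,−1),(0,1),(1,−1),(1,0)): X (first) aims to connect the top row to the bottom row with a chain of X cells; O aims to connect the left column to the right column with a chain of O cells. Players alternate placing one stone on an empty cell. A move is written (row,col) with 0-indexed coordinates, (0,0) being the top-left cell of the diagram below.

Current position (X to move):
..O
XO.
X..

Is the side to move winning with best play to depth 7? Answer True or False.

X winning at [..O/XO./X..]: True

ply 1, X at ..O/XO./X.. | (0,0)=+1→X.O/XO./X..*; (0,1)=+1→.XO/XO./X..; (1,2)=+1→..O/XOX/X..; (2,1)=+1→..O/XO./XX.; (2,2)=+1→..O/XO./X.X
ply 2: X.O/XO./X.. is terminal -1 (O); from ..O/XO./X.. depth 7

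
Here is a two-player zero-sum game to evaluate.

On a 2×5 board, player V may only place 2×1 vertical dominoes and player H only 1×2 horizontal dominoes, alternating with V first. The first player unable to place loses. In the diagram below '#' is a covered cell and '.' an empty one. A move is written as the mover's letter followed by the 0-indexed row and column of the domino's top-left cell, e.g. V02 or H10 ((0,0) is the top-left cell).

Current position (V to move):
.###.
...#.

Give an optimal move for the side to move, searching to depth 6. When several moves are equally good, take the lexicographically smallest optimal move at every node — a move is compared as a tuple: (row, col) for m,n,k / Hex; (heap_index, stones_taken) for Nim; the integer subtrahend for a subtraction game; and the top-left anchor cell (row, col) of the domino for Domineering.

V's best at [.###./...#.]: V00

ply 1, V at .###./...#. | V00=+1→####./#..#.*; V04=-1→.####/...##
ply 2, H at ####./#..#. | H11=-1→####./####.*
ply 3, V at ####./####. | V04=+1→#####/#####*
ply 4: #####/##### is terminal -1 (H); from .###./...#. depth 6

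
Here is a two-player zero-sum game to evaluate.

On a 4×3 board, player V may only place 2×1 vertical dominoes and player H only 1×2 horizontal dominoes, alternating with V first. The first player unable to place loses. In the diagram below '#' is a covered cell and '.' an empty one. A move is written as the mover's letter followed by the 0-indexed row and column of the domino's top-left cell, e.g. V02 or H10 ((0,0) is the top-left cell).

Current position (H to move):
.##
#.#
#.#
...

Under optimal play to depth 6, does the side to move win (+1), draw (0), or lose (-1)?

ply 1, H at .##/#.#/#.#/... | H30=-1→.##/#.#/#.#/##.*; H31=-1→.##/#.#/#.#/.##
ply 2, V at .##/#.#/#.#/##. | V11=+1→.##/###/###/##.*
ply 3: .##/###/###/##. is terminal -1 (H); from .##/#.#/#.#/... depth 6

value(.##/#.#/#.#/..., H) = -1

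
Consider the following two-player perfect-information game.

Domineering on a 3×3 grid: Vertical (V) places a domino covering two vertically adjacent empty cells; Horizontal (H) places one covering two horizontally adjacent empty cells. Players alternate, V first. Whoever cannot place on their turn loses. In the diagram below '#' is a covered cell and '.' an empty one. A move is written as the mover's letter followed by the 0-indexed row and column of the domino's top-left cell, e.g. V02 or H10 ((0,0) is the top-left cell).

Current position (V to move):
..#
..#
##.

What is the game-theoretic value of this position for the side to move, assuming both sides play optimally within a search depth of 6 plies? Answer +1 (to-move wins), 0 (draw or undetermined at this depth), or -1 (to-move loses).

value(..#/..#/##., V) = +1

ply 1, V at ..#/..#/##. | V00=+1→#.#/#.#/##.*; V01=+1→.##/.##/##.
ply 2: #.#/#.#/##. is terminal -1 (H); from ..#/..#/##. depth 6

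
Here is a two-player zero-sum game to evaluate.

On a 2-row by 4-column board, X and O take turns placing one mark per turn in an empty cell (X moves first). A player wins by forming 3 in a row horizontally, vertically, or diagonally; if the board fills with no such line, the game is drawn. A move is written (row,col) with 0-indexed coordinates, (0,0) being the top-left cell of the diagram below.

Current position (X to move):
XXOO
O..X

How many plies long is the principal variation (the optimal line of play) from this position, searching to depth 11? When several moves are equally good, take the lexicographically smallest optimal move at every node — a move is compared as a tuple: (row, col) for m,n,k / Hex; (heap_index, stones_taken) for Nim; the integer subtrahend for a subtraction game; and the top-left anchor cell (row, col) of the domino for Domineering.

ply 1, X at XXOO/O..X | (1,1)=+0→XXOO/OX.X*; (1,2)=+0→XXOO/O.XX
ply 2, O at XXOO/OX.X | (1,2)=+0→XXOO/OXOX*
ply 3: XXOO/OXOX is terminal +0 (X); from XXOO/O..X depth 11

PV length from [XXOO/O..X]: 2 plies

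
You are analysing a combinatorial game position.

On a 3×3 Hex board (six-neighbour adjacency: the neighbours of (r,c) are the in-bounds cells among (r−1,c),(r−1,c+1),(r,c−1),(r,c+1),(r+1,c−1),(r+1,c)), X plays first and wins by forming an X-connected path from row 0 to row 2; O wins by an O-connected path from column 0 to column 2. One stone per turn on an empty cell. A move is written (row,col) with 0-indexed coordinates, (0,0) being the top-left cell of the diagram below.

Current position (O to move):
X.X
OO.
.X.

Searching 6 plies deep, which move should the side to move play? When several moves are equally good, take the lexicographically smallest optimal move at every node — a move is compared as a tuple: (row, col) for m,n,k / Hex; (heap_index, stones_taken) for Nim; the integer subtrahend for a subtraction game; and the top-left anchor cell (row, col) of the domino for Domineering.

ply 1, O at X.X/OO./.X. | (0,1)=-1→XOX/OO./.X.; (1,2)=+1→X.X/OOO/.X.*; (2,0)=-1→X.X/OO./OX.; (2,2)=-1→X.X/OO./.XO
ply 2: X.X/OOO/.X. is terminal -1 (X); from X.X/OO./.X. depth 6

O's best at [X.X/OO./.X.]: (1,2)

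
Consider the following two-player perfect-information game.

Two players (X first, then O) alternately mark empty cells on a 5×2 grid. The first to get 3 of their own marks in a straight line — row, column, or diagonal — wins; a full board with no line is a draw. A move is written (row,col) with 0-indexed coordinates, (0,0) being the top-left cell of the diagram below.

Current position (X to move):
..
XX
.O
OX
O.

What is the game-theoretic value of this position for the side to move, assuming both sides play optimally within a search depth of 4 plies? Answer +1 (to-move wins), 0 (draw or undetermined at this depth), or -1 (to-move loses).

value(../XX/.O/OX/O., X) = 0

[../XX/.O/OX/O.] X move#1: (0,0):-1/X./XX/.O/OX/O., (0,1):-1/.X/XX/.O/OX/O., (2,0):+0/../XX/XO/OX/O.*, (4,1):-1/../XX/.O/OX/OX
[../XX/XO/OX/O.] O move#2: (0,0):+0/O./XX/XO/OX/O.*, (0,1):-1/.O/XX/XO/OX/O., (4,1):-1/../XX/XO/OX/OO
[O./XX/XO/OX/O.] X move#3: (0,1):+0/OX/XX/XO/OX/O.*, (4,1):+0/O./XX/XO/OX/OX
[OX/XX/XO/OX/O.] O move#4: (4,1):+0/OX/XX/XO/OX/OO*
[OX/XX/XO/OX/OO] end (terminal +0, X#5); searched ../XX/.O/OX/O. to 4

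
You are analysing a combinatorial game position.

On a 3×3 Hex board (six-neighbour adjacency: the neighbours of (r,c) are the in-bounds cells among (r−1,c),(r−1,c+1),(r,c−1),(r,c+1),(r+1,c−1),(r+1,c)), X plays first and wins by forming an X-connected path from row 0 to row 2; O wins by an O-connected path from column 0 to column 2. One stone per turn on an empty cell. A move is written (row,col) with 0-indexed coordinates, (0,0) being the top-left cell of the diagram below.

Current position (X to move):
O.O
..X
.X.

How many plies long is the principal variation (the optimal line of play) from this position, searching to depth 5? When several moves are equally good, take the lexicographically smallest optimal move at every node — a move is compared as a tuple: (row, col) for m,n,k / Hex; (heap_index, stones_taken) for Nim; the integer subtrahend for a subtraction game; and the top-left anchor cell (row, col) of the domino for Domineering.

[O.O/..X/.X.] X move#1: (0,1):-1/OXO/..X/.X.*, (1,0):-1/O.O/X.X/.X., (1,1):-1/O.O/.XX/.X., (2,0):-1/O.O/..X/XX., (2,2):-1/O.O/..X/.XX
[OXO/..X/.X.] O move#2: (1,0):-1/OXO/O.X/.X., (1,1):+1/OXO/.OX/.X.*, (2,0):-1/OXO/..X/OX., (2,2):-1/OXO/..X/.XO
[OXO/.OX/.X.] X move#3: (1,0):-1/OXO/XOX/.X.*, (2,0):-1/OXO/.OX/XX., (2,2):-1/OXO/.OX/.XX
[OXO/XOX/.X.] O move#4: (2,0):+1/OXO/XOX/OX.*, (2,2):-1/OXO/XOX/.XO
[OXO/XOX/OX.] end (terminal -1, X#5); searched O.O/..X/.X. to 5

PV length from [O.O/..X/.X.]: 4 plies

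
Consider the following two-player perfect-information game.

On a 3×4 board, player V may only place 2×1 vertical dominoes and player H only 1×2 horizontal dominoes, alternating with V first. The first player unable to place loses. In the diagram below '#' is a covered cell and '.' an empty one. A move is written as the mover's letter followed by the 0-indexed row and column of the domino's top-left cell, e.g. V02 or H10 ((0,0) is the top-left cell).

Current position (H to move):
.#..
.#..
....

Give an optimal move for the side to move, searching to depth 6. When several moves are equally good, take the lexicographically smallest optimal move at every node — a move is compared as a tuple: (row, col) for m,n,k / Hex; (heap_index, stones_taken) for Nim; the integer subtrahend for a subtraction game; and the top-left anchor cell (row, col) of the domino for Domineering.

p1 H@[.#../.#../....]: H02[.###/.#../....]-1 H12[.#../.###/....]+1* H20[.#../.#../##..]-1 H21[.#../.#../.##.]-1 H22[.#../.#../..##]-1
p2 V@[.#../.###/....]: V00[##../####/....]-1* V10[.#../####/#...]-1
p3 H@[##../####/....]: H02[####/####/....]+1* H20[##../####/##..]+1 H21[##../####/.##.]+1 H22[##../####/..##]+1
p4 V@[####/####/....] terminal -1; root [.#../.#../....] d6

H's best at [.#../.#../....]: H12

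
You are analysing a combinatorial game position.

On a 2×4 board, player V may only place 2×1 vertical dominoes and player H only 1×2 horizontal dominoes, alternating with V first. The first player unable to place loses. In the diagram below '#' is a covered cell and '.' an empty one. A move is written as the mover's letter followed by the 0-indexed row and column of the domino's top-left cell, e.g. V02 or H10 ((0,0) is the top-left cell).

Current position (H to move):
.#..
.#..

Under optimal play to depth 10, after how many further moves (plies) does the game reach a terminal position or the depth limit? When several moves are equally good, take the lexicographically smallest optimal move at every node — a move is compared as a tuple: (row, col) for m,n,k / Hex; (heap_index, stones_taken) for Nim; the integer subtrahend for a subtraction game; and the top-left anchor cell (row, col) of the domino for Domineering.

PV length from [.#../.#..]: 3 plies

ply 1, H at .#../.#.. | H02=+1→.###/.#..*; H12=+1→.#../.###
ply 2, V at .###/.#.. | V00=-1→####/##..*
ply 3, H at ####/##.. | H12=+1→####/####*
ply 4: ####/#### is terminal -1 (V); from .#../.#.. depth 10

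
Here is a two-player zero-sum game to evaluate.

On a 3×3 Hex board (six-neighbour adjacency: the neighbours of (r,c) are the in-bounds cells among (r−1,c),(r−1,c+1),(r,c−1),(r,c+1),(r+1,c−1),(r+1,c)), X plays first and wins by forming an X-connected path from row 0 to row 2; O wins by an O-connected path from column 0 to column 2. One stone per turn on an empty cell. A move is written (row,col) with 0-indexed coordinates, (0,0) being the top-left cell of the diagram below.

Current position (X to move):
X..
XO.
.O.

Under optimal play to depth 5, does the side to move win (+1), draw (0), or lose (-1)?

value(X../XO./.O., X) = +1

ply 1, X at X../XO./.O. | (0,1)=-1→XX./XO./.O.; (0,2)=-1→X.X/XO./.O.; (1,2)=-1→X../XOX/.O.; (2,0)=+1→X../XO./XO.*; (2,2)=-1→X../XO./.OX
ply 2: X../XO./XO. is terminal -1 (O); from X../XO./.O. depth 5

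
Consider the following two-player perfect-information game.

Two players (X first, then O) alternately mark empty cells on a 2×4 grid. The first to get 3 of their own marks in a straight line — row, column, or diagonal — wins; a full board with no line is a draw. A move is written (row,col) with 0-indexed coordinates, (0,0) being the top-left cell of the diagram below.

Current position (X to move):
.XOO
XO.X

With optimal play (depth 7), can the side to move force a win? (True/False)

p1 X@[.XOO/XO.X]: (0,0)[XXOO/XO.X]+0* (1,2)[.XOO/XOXX]+0
p2 O@[XXOO/XO.X]: (1,2)[XXOO/XOOX]+0*
p3 X@[XXOO/XOOX] terminal +0; root [.XOO/XO.X] d7

X winning at [.XOO/XO.X]: False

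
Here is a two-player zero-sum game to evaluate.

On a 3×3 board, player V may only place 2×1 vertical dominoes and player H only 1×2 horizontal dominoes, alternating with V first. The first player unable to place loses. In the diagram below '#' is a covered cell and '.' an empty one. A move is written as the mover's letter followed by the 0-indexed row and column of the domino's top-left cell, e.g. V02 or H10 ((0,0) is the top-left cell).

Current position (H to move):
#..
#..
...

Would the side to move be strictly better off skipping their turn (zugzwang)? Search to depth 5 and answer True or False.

zugzwang(#../#../..., H) = False

p1 H@[#../#../...]: H01[###/#../...]-1 H11[#../###/...]+1* H20[#../#../##.]-1 H21[#../#../.##]-1
p2 V@[#../###/...] terminal -1; root [#../#../...] d5
suppose H passes — search the same position with V to move:
pass> p1 V@[#../#../...]: V01[##./##./...]+1* V02[#.#/#.#/...]+1 V11[#../##./.#.]+1 V12[#../#.#/..#]+1
pass> p2 H@[##./##./...]: H20[##./##./##.]-1* H21[##./##./.##]-1
pass> p3 V@[##./##./##.]: V02[###/###/##.]+1* V12[##./###/###]+1
pass> p4 H@[###/###/##.] terminal -1; root [#../#../...] d5
for H: play +1, pass -1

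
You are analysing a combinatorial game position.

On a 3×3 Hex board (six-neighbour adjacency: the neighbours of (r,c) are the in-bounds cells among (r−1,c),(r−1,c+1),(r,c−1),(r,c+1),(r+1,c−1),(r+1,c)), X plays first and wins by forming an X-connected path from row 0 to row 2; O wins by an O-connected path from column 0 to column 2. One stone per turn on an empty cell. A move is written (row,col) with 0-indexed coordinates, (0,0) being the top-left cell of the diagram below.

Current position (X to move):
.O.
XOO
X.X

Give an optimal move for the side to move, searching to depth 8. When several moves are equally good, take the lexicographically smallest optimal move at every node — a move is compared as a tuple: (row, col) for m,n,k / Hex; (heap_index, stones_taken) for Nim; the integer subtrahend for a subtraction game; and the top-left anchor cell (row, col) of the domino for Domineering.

X's best at [.O./XOO/X.X]: (0,0)

p1 X@[.O./XOO/X.X]: (0,0)[XO./XOO/X.X]+1* (0,2)[.OX/XOO/X.X]-1 (2,1)[.O./XOO/XXX]-1
p2 O@[XO./XOO/X.X] terminal -1; root [.O./XOO/X.X] d8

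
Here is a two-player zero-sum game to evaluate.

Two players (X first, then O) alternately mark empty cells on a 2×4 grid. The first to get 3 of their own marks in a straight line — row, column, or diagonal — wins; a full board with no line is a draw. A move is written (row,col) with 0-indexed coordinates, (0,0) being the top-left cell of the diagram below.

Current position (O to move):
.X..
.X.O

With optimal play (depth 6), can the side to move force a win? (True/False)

O winning at [.X../.X.O]: False

ply 1, O at .X../.X.O | (0,0)=+0→OX../.X.O*; (0,2)=+0→.XO./.X.O; (0,3)=+0→.X.O/.X.O; (1,0)=-1→.X../OX.O; (1,2)=-1→.X../.XOO
ply 2, X at OX../.X.O | (0,2)=+0→OXX./.X.O*; (0,3)=+0→OX.X/.X.O; (1,0)=+0→OX../XX.O; (1,2)=+0→OX../.XXO
ply 3, O at OXX./.X.O | (0,3)=+0→OXXO/.X.O*; (1,0)=-1→OXX./OX.O; (1,2)=-1→OXX./.XOO
ply 4, X at OXXO/.X.O | (1,0)=+0→OXXO/XX.O*; (1,2)=+0→OXXO/.XXO
ply 5, O at OXXO/XX.O | (1,2)=+0→OXXO/XXOO*
ply 6: OXXO/XXOO is terminal +0 (X); from .X../.X.O depth 6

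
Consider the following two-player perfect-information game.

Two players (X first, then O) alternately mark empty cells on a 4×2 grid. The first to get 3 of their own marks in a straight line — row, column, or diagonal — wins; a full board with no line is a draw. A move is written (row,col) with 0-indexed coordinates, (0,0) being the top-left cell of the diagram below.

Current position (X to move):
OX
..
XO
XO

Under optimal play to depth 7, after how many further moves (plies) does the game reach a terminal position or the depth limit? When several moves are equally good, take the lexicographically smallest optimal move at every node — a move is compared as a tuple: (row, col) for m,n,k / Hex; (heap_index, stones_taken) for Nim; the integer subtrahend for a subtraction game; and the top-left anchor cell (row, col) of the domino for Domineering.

PV length from [OX/../XO/XO]: 1 ply

p1 X@[OX/../XO/XO]: (1,0)[OX/X./XO/XO]+1* (1,1)[OX/.X/XO/XO]+0
p2 O@[OX/X./XO/XO] terminal -1; root [OX/../XO/XO] d7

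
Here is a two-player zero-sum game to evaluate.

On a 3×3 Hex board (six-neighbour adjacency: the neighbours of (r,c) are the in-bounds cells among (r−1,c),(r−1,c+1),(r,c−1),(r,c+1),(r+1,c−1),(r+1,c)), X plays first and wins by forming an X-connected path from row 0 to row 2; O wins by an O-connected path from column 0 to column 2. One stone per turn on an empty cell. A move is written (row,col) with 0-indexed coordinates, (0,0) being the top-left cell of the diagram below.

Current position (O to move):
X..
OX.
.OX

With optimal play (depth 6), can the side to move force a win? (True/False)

[X../OX./.OX] O move#1: (0,1):-1/XO./OX./.OX*, (0,2):-1/X.O/OX./.OX, (1,2):-1/X../OXO/.OX, (2,0):-1/X../OX./OOX
[XO./OX./.OX] X move#2: (0,2):+1/XOX/OX./.OX*, (1,2):-1/XO./OXX/.OX, (2,0):-1/XO./OX./XOX
[XOX/OX./.OX] O move#3: (1,2):-1/XOX/OXO/.OX*, (2,0):-1/XOX/OX./OOX
[XOX/OXO/.OX] X move#4: (2,0):+1/XOX/OXO/XOX*
[XOX/OXO/XOX] end (terminal -1, O#5); searched X../OX./.OX to 6

O winning at [X../OX./.OX]: False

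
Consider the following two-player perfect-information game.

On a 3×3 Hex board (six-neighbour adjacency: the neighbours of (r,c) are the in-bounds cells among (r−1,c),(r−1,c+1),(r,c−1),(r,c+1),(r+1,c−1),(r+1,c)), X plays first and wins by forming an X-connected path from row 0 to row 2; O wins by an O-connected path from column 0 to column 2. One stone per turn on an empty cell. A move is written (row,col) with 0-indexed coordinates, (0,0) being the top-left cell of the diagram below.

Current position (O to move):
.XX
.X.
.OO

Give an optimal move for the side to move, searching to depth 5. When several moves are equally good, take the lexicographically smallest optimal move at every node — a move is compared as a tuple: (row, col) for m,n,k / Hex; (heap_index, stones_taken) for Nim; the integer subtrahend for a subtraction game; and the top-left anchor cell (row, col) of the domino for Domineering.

ply 1, O at .XX/.X./.OO | (0,0)=-1→OXX/.X./.OO; (1,0)=-1→.XX/OX./.OO; (1,2)=-1→.XX/.XO/.OO; (2,0)=+1→.XX/.X./OOO*
ply 2: .XX/.X./OOO is terminal -1 (X); from .XX/.X./.OO depth 5

O's best at [.XX/.X./.OO]: (2,0)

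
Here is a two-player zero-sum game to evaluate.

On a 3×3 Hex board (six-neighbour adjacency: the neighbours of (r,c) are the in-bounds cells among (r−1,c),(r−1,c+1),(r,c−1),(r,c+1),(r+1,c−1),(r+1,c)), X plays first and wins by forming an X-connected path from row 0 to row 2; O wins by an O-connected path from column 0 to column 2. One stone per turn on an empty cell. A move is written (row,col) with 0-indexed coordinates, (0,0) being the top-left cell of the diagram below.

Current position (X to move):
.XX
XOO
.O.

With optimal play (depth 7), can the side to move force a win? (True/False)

p1 X@[.XX/XOO/.O.]: (0,0)[XXX/XOO/.O.]-1 (2,0)[.XX/XOO/XO.]+1* (2,2)[.XX/XOO/.OX]-1
p2 O@[.XX/XOO/XO.] terminal -1; root [.XX/XOO/.O.] d7

X winning at [.XX/XOO/.O.]: True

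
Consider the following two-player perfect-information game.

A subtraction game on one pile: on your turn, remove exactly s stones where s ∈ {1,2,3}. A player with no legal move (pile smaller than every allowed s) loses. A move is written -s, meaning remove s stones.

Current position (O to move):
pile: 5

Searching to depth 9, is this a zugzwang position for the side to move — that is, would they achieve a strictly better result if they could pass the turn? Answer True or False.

p1 O@[5]: -1[4]+1* -2[3]-1 -3[2]-1
p2 X@[4]: -1[3]-1* -2[2]-1 -3[1]-1
p3 O@[3]: -1[2]-1 -2[1]-1 -3[0]+1*
p4 X@[0] terminal -1; root [5] d9
if O skipped the turn, X would face:
~ p1 X@[5]: -1[4]+1* -2[3]-1 -3[2]-1
~ p2 O@[4]: -1[3]-1* -2[2]-1 -3[1]-1
~ p3 X@[3]: -1[2]-1 -2[1]-1 -3[0]+1*
~ p4 O@[0] terminal -1; root [5] d9
compare (O): move=+1 vs pass=-1

zugzwang(5, O) = False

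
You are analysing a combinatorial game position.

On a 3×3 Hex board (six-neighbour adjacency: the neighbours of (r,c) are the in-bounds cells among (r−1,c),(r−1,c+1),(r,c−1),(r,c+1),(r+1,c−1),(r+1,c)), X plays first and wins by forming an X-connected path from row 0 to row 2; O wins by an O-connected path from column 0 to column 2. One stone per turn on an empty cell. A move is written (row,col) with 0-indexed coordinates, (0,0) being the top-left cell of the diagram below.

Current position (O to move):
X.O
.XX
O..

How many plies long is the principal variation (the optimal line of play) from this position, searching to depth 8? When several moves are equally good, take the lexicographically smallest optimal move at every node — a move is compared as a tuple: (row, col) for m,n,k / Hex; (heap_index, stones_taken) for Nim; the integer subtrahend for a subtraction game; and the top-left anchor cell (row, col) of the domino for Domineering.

PV length from [X.O/.XX/O..]: 4 plies

p1 O@[X.O/.XX/O..]: (0,1)[XOO/.XX/O..]-1* (1,0)[X.O/OXX/O..]-1 (2,1)[X.O/.XX/OO.]-1 (2,2)[X.O/.XX/O.O]-1
p2 X@[XOO/.XX/O..]: (1,0)[XOO/XXX/O..]+1* (2,1)[XOO/.XX/OX.]-1 (2,2)[XOO/.XX/O.X]-1
p3 O@[XOO/XXX/O..]: (2,1)[XOO/XXX/OO.]-1* (2,2)[XOO/XXX/O.O]-1
p4 X@[XOO/XXX/OO.]: (2,2)[XOO/XXX/OOX]+1*
p5 O@[XOO/XXX/OOX] terminal -1; root [X.O/.XX/O..] d8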